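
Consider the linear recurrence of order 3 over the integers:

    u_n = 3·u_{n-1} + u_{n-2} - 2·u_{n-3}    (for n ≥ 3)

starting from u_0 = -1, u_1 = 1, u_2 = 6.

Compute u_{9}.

19805

u_3 = 3·6 + 1·1 + -2·-1 = 21
u_4 = 3·21 + 1·6 + -2·1 = 67
u_5 = 3·67 + 1·21 + -2·6 = 210
u_6 = 3·210 + 1·67 + -2·21 = 655
u_7 = 3·655 + 1·210 + -2·67 = 2041
u_8 = 3·2041 + 1·655 + -2·210 = 6358
u_9 = 3·6358 + 1·2041 + -2·655 = 19805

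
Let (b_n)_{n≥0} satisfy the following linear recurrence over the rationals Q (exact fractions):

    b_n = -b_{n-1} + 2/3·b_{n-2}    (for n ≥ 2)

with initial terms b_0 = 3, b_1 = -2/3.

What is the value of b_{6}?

92/9

b_2 = -1·-2/3 + 2/3·3 = 8/3
b_3 = -1·8/3 + 2/3·-2/3 = -28/9
b_4 = -1·-28/9 + 2/3·8/3 = 44/9
b_5 = -1·44/9 + 2/3·-28/9 = -188/27
b_6 = -1·-188/27 + 2/3·44/9 = 92/9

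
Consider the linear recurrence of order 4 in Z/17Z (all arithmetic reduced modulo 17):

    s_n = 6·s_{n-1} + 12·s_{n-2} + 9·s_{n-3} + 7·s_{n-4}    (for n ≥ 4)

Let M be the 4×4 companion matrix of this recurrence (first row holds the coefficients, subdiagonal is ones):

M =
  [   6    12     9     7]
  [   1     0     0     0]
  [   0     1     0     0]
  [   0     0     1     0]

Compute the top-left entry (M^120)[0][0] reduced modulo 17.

14

(M^120)[0][0] is the top entry after applying M 120 times to the unit state (1, 0, 0, 0). Equivalently it is h_{123} for the auxiliary sequence (h_n) obeying the same recurrence with h_3 = 1 and h_i = 0 for 0 ≤ i < 3:
h_4 = 6·1 + 12·0 + 9·0 + 7·0 = 6
h_5 = 6·6 + 12·1 + 9·0 + 7·0 = 14
h_6 = 6·14 + 12·6 + 9·1 + 7·0 = 12
h_7 = 6·12 + 12·14 + 9·6 + 7·1 = 12
h_8 = 6·12 + 12·12 + 9·14 + 7·6 = 10
h_9 = 6·10 + 12·12 + 9·12 + 7·14 = 2
h_10 = 6·2 + 12·10 + 9·12 + 7·12 = 1
h_11 = 6·1 + 12·2 + 9·10 + 7·12 = 0
h_12 = 6·0 + 12·1 + 9·2 + 7·10 = 15
h_13 = 6·15 + 12·0 + 9·1 + 7·2 = 11
h_14 = 6·11 + 12·15 + 9·0 + 7·1 = 15
h_15 = 6·15 + 12·11 + 9·15 + 7·0 = 0
h_16 = 6·0 + 12·15 + 9·11 + 7·15 = 10
h_17 = 6·10 + 12·0 + 9·15 + 7·11 = 0
h_18 = 6·0 + 12·10 + 9·0 + 7·15 = 4
h_19 = 6·4 + 12·0 + 9·10 + 7·0 = 12
h_20 = 6·12 + 12·4 + 9·0 + 7·10 = 3
h_21 = 6·3 + 12·12 + 9·4 + 7·0 = 11
h_22 = 6·11 + 12·3 + 9·12 + 7·4 = 0
h_23 = 6·0 + 12·11 + 9·3 + 7·12 = 5
h_24 = 6·5 + 12·0 + 9·11 + 7·3 = 14
h_25 = 6·14 + 12·5 + 9·0 + 7·11 = 0
h_26 = 6·0 + 12·14 + 9·5 + 7·0 = 9
h_27 = 6·9 + 12·0 + 9·14 + 7·5 = 11
h_28 = 6·11 + 12·9 + 9·0 + 7·14 = 0
h_29 = 6·0 + 12·11 + 9·9 + 7·0 = 9
h_30 = 6·9 + 12·0 + 9·11 + 7·9 = 12
h_31 = 6·12 + 12·9 + 9·0 + 7·11 = 2
h_32 = 6·2 + 12·12 + 9·9 + 7·0 = 16
h_33 = 6·16 + 12·2 + 9·12 + 7·9 = 2
h_34 = 6·2 + 12·16 + 9·2 + 7·12 = 0
h_35 = 6·0 + 12·2 + 9·16 + 7·2 = 12
h_36 = 6·12 + 12·0 + 9·2 + 7·16 = 15
h_37 = 6·15 + 12·12 + 9·0 + 7·2 = 10
h_38 = 6·10 + 12·15 + 9·12 + 7·0 = 8
h_39 = 6·8 + 12·10 + 9·15 + 7·12 = 13
h_40 = 6·13 + 12·8 + 9·10 + 7·15 = 12
h_41 = 6·12 + 12·13 + 9·8 + 7·10 = 13
h_42 = 6·13 + 12·12 + 9·13 + 7·8 = 4
h_43 = 6·4 + 12·13 + 9·12 + 7·13 = 5
h_44 = 6·5 + 12·4 + 9·13 + 7·12 = 7
h_45 = 6·7 + 12·5 + 9·4 + 7·13 = 8
h_46 = 6·8 + 12·7 + 9·5 + 7·4 = 1
h_47 = 6·1 + 12·8 + 9·7 + 7·5 = 13
h_48 = 6·13 + 12·1 + 9·8 + 7·7 = 7
h_49 = 6·7 + 12·13 + 9·1 + 7·8 = 8
h_50 = 6·8 + 12·7 + 9·13 + 7·1 = 1
h_51 = 6·1 + 12·8 + 9·7 + 7·13 = 1
h_52 = 6·1 + 12·1 + 9·8 + 7·7 = 3
h_53 = 6·3 + 12·1 + 9·1 + 7·8 = 10
h_54 = 6·10 + 12·3 + 9·1 + 7·1 = 10
h_55 = 6·10 + 12·10 + 9·3 + 7·1 = 10
h_56 = 6·10 + 12·10 + 9·10 + 7·3 = 2
h_57 = 6·2 + 12·10 + 9·10 + 7·10 = 3
h_58 = 6·3 + 12·2 + 9·10 + 7·10 = 15
h_59 = 6·15 + 12·3 + 9·2 + 7·10 = 10
h_60 = 6·10 + 12·15 + 9·3 + 7·2 = 9
h_61 = 6·9 + 12·10 + 9·15 + 7·3 = 7
h_62 = 6·7 + 12·9 + 9·10 + 7·15 = 5
h_63 = 6·5 + 12·7 + 9·9 + 7·10 = 10
h_64 = 6·10 + 12·5 + 9·7 + 7·9 = 8
h_65 = 6·8 + 12·10 + 9·5 + 7·7 = 7
h_66 = 6·7 + 12·8 + 9·10 + 7·5 = 8
h_67 = 6·8 + 12·7 + 9·8 + 7·10 = 2
h_68 = 6·2 + 12·8 + 9·7 + 7·8 = 6
h_69 = 6·6 + 12·2 + 9·8 + 7·7 = 11
h_70 = 6·11 + 12·6 + 9·2 + 7·8 = 8
h_71 = 6·8 + 12·11 + 9·6 + 7·2 = 10
h_72 = 6·10 + 12·8 + 9·11 + 7·6 = 8
h_73 = 6·8 + 12·10 + 9·8 + 7·11 = 11
h_74 = 6·11 + 12·8 + 9·10 + 7·8 = 2
h_75 = 6·2 + 12·11 + 9·8 + 7·10 = 14
h_76 = 6·14 + 12·2 + 9·11 + 7·8 = 8
h_77 = 6·8 + 12·14 + 9·2 + 7·11 = 5
h_78 = 6·5 + 12·8 + 9·14 + 7·2 = 11
h_79 = 6·11 + 12·5 + 9·8 + 7·14 = 7
h_80 = 6·7 + 12·11 + 9·5 + 7·8 = 3
h_81 = 6·3 + 12·7 + 9·11 + 7·5 = 15
h_82 = 6·15 + 12·3 + 9·7 + 7·11 = 11
h_83 = 6·11 + 12·15 + 9·3 + 7·7 = 16
h_84 = 6·16 + 12·11 + 9·15 + 7·3 = 10
h_85 = 6·10 + 12·16 + 9·11 + 7·15 = 14
h_86 = 6·14 + 12·10 + 9·16 + 7·11 = 0
h_87 = 6·0 + 12·14 + 9·10 + 7·16 = 13
h_88 = 6·13 + 12·0 + 9·14 + 7·10 = 2
h_89 = 6·2 + 12·13 + 9·0 + 7·14 = 11
h_90 = 6·11 + 12·2 + 9·13 + 7·0 = 3
h_91 = 6·3 + 12·11 + 9·2 + 7·13 = 4
h_92 = 6·4 + 12·3 + 9·11 + 7·2 = 3
h_93 = 6·3 + 12·4 + 9·3 + 7·11 = 0
h_94 = 6·0 + 12·3 + 9·4 + 7·3 = 8
h_95 = 6·8 + 12·0 + 9·3 + 7·4 = 1
h_96 = 6·1 + 12·8 + 9·0 + 7·3 = 4
h_97 = 6·4 + 12·1 + 9·8 + 7·0 = 6
h_98 = 6·6 + 12·4 + 9·1 + 7·8 = 13
h_99 = 6·13 + 12·6 + 9·4 + 7·1 = 6
h_100 = 6·6 + 12·13 + 9·6 + 7·4 = 2
h_101 = 6·2 + 12·6 + 9·13 + 7·6 = 5
h_102 = 6·5 + 12·2 + 9·6 + 7·13 = 12
h_103 = 6·12 + 12·5 + 9·2 + 7·6 = 5
h_104 = 6·5 + 12·12 + 9·5 + 7·2 = 12
h_105 = 6·12 + 12·5 + 9·12 + 7·5 = 3
h_106 = 6·3 + 12·12 + 9·5 + 7·12 = 2
h_107 = 6·2 + 12·3 + 9·12 + 7·5 = 4
h_108 = 6·4 + 12·2 + 9·3 + 7·12 = 6
h_109 = 6·6 + 12·4 + 9·2 + 7·3 = 4
h_110 = 6·4 + 12·6 + 9·4 + 7·2 = 10
h_111 = 6·10 + 12·4 + 9·6 + 7·4 = 3
h_112 = 6·3 + 12·10 + 9·4 + 7·6 = 12
h_113 = 6·12 + 12·3 + 9·10 + 7·4 = 5
h_114 = 6·5 + 12·12 + 9·3 + 7·10 = 16
h_115 = 6·16 + 12·5 + 9·12 + 7·3 = 13
h_116 = 6·13 + 12·16 + 9·5 + 7·12 = 8
h_117 = 6·8 + 12·13 + 9·16 + 7·5 = 9
h_118 = 6·9 + 12·8 + 9·13 + 7·16 = 5
h_119 = 6·5 + 12·9 + 9·8 + 7·13 = 12
h_120 = 6·12 + 12·5 + 9·9 + 7·8 = 14
h_121 = 6·14 + 12·12 + 9·5 + 7·9 = 13
h_122 = 6·13 + 12·14 + 9·12 + 7·5 = 15
h_123 = 6·15 + 12·13 + 9·14 + 7·12 = 14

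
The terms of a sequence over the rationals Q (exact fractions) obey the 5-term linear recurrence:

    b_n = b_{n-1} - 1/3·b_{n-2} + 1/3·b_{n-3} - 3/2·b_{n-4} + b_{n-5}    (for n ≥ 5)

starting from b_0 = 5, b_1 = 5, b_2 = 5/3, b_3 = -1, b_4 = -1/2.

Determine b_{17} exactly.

717737/104976

b_5 = 1·-1/2 + -1/3·-1 + 1/3·5/3 + -3/2·5 + 1·5 = -19/9
b_6 = 1·-19/9 + -1/3·-1/2 + 1/3·-1 + -3/2·5/3 + 1·5 = 2/9
b_7 = 1·2/9 + -1/3·-19/9 + 1/3·-1/2 + -3/2·-1 + 1·5/3 = 106/27
b_8 = 1·106/27 + -1/3·2/9 + 1/3·-19/9 + -3/2·-1/2 + 1·-1 = 313/108
b_9 = 1·313/108 + -1/3·106/27 + 1/3·2/9 + -3/2·-19/9 + 1·-1/2 = 1403/324
b_10 = 1·1403/324 + -1/3·313/108 + 1/3·106/27 + -3/2·2/9 + 1·-19/9 = 361/162
b_11 = 1·361/162 + -1/3·1403/324 + 1/3·313/108 + -3/2·106/27 + 1·2/9 = -1903/486
b_12 = 1·-1903/486 + -1/3·361/162 + 1/3·1403/324 + -3/2·313/108 + 1·106/27 = -7069/1944
b_13 = 1·-7069/1944 + -1/3·-1903/486 + 1/3·361/162 + -3/2·1403/324 + 1·313/108 = -15121/2916
b_14 = 1·-15121/2916 + -1/3·-7069/1944 + 1/3·-1903/486 + -3/2·361/162 + 1·1403/324 = -25025/5832
b_15 = 1·-25025/5832 + -1/3·-15121/2916 + 1/3·-7069/1944 + -3/2·-1903/486 + 1·361/162 = 37855/8748
b_16 = 1·37855/8748 + -1/3·-25025/5832 + 1/3·-15121/2916 + -3/2·-7069/1944 + 1·-1903/486 = 194833/34992
b_17 = 1·194833/34992 + -1/3·37855/8748 + 1/3·-25025/5832 + -3/2·-15121/2916 + 1·-7069/1944 = 717737/104976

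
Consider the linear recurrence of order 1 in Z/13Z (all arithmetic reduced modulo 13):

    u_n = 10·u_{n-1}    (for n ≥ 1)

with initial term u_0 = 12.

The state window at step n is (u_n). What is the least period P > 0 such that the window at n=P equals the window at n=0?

6

n=0: window = (12)
n=1: window = (3)
n=2: window = (4)
n=3: window = (1)
n=4: window = (10)
n=5: window = (9)
n=6: window = (12)
window at n=6 equals window at n=0 → period = 6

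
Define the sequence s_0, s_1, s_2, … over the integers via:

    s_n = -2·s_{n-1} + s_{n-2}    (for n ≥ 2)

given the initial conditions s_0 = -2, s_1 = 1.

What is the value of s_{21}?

70602821

s_2 = -2·1 + 1·-2 = -4
s_3 = -2·-4 + 1·1 = 9
s_4 = -2·9 + 1·-4 = -22
s_5 = -2·-22 + 1·9 = 53
s_6 = -2·53 + 1·-22 = -128
s_7 = -2·-128 + 1·53 = 309
s_8 = -2·309 + 1·-128 = -746
s_9 = -2·-746 + 1·309 = 1801
s_10 = -2·1801 + 1·-746 = -4348
s_11 = -2·-4348 + 1·1801 = 10497
s_12 = -2·10497 + 1·-4348 = -25342
s_13 = -2·-25342 + 1·10497 = 61181
s_14 = -2·61181 + 1·-25342 = -147704
s_15 = -2·-147704 + 1·61181 = 356589
s_16 = -2·356589 + 1·-147704 = -860882
s_17 = -2·-860882 + 1·356589 = 2078353
s_18 = -2·2078353 + 1·-860882 = -5017588
s_19 = -2·-5017588 + 1·2078353 = 12113529
s_20 = -2·12113529 + 1·-5017588 = -29244646
s_21 = -2·-29244646 + 1·12113529 = 70602821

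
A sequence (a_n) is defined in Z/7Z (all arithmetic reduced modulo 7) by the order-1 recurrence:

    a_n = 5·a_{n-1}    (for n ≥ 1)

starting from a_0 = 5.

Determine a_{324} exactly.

5

a_1 = 5·5 = 4
a_2 = 5·4 = 6
a_3 = 5·6 = 2
a_4 = 5·2 = 3
a_5 = 5·3 = 1
a_6 = 5·1 = 5
(a_6) = (5) = (a_0), so the sequence has period 6.
324 ≡ 0 (mod 6), hence a_324 = a_0 = 5.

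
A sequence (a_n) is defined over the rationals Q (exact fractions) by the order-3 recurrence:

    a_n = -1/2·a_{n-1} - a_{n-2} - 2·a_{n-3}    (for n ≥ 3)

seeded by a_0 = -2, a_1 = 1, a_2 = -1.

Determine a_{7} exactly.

a_3 = -1/2·-1 + -1·1 + -2·-2 = 7/2
a_4 = -1/2·7/2 + -1·-1 + -2·1 = -11/4
a_5 = -1/2·-11/4 + -1·7/2 + -2·-1 = -1/8
a_6 = -1/2·-1/8 + -1·-11/4 + -2·7/2 = -67/16
a_7 = -1/2·-67/16 + -1·-1/8 + -2·-11/4 = 247/32

247/32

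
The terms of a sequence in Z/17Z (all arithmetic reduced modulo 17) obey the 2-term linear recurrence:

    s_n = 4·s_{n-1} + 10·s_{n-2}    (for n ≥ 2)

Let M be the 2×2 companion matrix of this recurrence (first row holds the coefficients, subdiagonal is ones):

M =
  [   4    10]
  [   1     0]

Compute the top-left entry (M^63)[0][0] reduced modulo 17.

1

(M^63)[0][0] is the top entry after applying M 63 times to the unit state (1, 0). Equivalently it is h_{64} for the auxiliary sequence (h_n) obeying the same recurrence with h_1 = 1 and h_i = 0 for 0 ≤ i < 1:
h_2 = 4·1 + 10·0 = 4
h_3 = 4·4 + 10·1 = 9
h_4 = 4·9 + 10·4 = 8
h_5 = 4·8 + 10·9 = 3
h_6 = 4·3 + 10·8 = 7
h_7 = 4·7 + 10·3 = 7
h_8 = 4·7 + 10·7 = 13
h_9 = 4·13 + 10·7 = 3
h_10 = 4·3 + 10·13 = 6
h_11 = 4·6 + 10·3 = 3
h_12 = 4·3 + 10·6 = 4
h_13 = 4·4 + 10·3 = 12
h_14 = 4·12 + 10·4 = 3
h_15 = 4·3 + 10·12 = 13
h_16 = 4·13 + 10·3 = 14
h_17 = 4·14 + 10·13 = 16
h_18 = 4·16 + 10·14 = 0
h_19 = 4·0 + 10·16 = 7
h_20 = 4·7 + 10·0 = 11
h_21 = 4·11 + 10·7 = 12
h_22 = 4·12 + 10·11 = 5
h_23 = 4·5 + 10·12 = 4
h_24 = 4·4 + 10·5 = 15
h_25 = 4·15 + 10·4 = 15
h_26 = 4·15 + 10·15 = 6
h_27 = 4·6 + 10·15 = 4
h_28 = 4·4 + 10·6 = 8
h_29 = 4·8 + 10·4 = 4
h_30 = 4·4 + 10·8 = 11
h_31 = 4·11 + 10·4 = 16
h_32 = 4·16 + 10·11 = 4
h_33 = 4·4 + 10·16 = 6
h_34 = 4·6 + 10·4 = 13
h_35 = 4·13 + 10·6 = 10
h_36 = 4·10 + 10·13 = 0
h_37 = 4·0 + 10·10 = 15
h_38 = 4·15 + 10·0 = 9
h_39 = 4·9 + 10·15 = 16
h_40 = 4·16 + 10·9 = 1
h_41 = 4·1 + 10·16 = 11
h_42 = 4·11 + 10·1 = 3
h_43 = 4·3 + 10·11 = 3
h_44 = 4·3 + 10·3 = 8
h_45 = 4·8 + 10·3 = 11
h_46 = 4·11 + 10·8 = 5
h_47 = 4·5 + 10·11 = 11
h_48 = 4·11 + 10·5 = 9
h_49 = 4·9 + 10·11 = 10
h_50 = 4·10 + 10·9 = 11
h_51 = 4·11 + 10·10 = 8
h_52 = 4·8 + 10·11 = 6
h_53 = 4·6 + 10·8 = 2
h_54 = 4·2 + 10·6 = 0
h_55 = 4·0 + 10·2 = 3
h_56 = 4·3 + 10·0 = 12
h_57 = 4·12 + 10·3 = 10
h_58 = 4·10 + 10·12 = 7
h_59 = 4·7 + 10·10 = 9
h_60 = 4·9 + 10·7 = 4
h_61 = 4·4 + 10·9 = 4
h_62 = 4·4 + 10·4 = 5
h_63 = 4·5 + 10·4 = 9
h_64 = 4·9 + 10·5 = 1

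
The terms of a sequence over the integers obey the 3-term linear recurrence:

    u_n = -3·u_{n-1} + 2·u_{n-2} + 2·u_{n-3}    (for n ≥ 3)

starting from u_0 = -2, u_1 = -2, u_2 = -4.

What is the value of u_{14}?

u_3 = -3·-4 + 2·-2 + 2·-2 = 4
u_4 = -3·4 + 2·-4 + 2·-2 = -24
u_5 = -3·-24 + 2·4 + 2·-4 = 72
u_6 = -3·72 + 2·-24 + 2·4 = -256
u_7 = -3·-256 + 2·72 + 2·-24 = 864
u_8 = -3·864 + 2·-256 + 2·72 = -2960
u_9 = -3·-2960 + 2·864 + 2·-256 = 10096
u_10 = -3·10096 + 2·-2960 + 2·864 = -34480
u_11 = -3·-34480 + 2·10096 + 2·-2960 = 117712
u_12 = -3·117712 + 2·-34480 + 2·10096 = -401904
u_13 = -3·-401904 + 2·117712 + 2·-34480 = 1372176
u_14 = -3·1372176 + 2·-401904 + 2·117712 = -4684912

-4684912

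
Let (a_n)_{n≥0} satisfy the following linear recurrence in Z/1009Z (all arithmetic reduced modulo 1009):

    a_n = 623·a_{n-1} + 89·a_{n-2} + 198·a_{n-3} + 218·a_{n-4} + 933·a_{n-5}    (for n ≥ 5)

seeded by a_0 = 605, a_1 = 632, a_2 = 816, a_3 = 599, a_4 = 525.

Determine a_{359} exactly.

430

a_5 = 623·525 + 89·599 + 198·816 + 218·632 + 933·605 = 98
a_6 = 623·98 + 89·525 + 198·599 + 218·816 + 933·632 = 60
a_7 = 623·60 + 89·98 + 198·525 + 218·599 + 933·816 = 674
a_8 = 623·674 + 89·60 + 198·98 + 218·525 + 933·599 = 1000
a_9 = 623·1000 + 89·674 + 198·60 + 218·98 + 933·525 = 300
a_10 = 623·300 + 89·1000 + 198·674 + 218·60 + 933·98 = 285
Continuing the recurrence:
  a_11 = 776;  a_12 = 437;  a_13 = 698;  a_14 = 785;  a_15 = 209;  a_16 = 227
  a_17 = 534;  a_18 = 786;  a_19 = 994;  a_20 = 161;  a_21 = 606;  a_22 = 26
  a_23 = 662;  a_24 = 881;  a_25 = 267;  a_26 = 450;  a_27 = 356;  a_28 = 382
  a_29 = 906;  a_30 = 72;  a_31 = 356;  a_32 = 673;  a_33 = 43;  a_34 = 87
  a_35 = 69;  a_36 = 309;  a_37 = 552;  a_38 = 184;  a_39 = 293;  a_40 = 26
  a_41 = 1002;  a_42 = 650;  a_43 = 270;  a_44 = 220;  a_45 = 741;  a_46 = 885
  a_47 = 348;  a_48 = 542;  a_49 = 548;  a_50 = 859;  a_51 = 612;  a_52 = 71
  a_53 = 968;  a_54 = 361;  a_55 = 744;  a_56 = 421;  a_57 = 205;  a_58 = 800
  a_59 = 207;  a_60 = 528;  a_61 = 844;  a_62 = 725;  a_63 = 171;  a_64 = 645
  a_65 = 186;  a_66 = 365;  a_67 = 687;  a_68 = 357;  a_69 = 256;  a_70 = 220
  a_71 = 415;  a_72 = 268;  a_73 = 678;  a_74 = 961;  a_75 = 857;  a_76 = 611
  a_77 = 737;  a_78 = 689;  a_79 = 101;  a_80 = 221;  a_81 = 787;  a_82 = 596
  a_83 = 713;  a_84 = 388;  a_85 = 811;  a_86 = 379;  a_87 = 848;  a_88 = 295
  a_89 = 316;  a_90 = 341;  a_91 = 987;  a_92 = 371;  a_93 = 101;  a_94 = 648
  a_95 = 380;  a_96 = 423;  a_97 = 740;  a_98 = 186;  a_99 = 420;  a_100 = 721
  a_101 = 749;  a_102 = 936;  a_103 = 213;  a_104 = 198;  a_105 = 237;  a_106 = 412
  a_107 = 670;  a_108 = 273;  a_109 = 807;  a_110 = 1006;  a_111 = 632;  a_112 = 845
  a_113 = 697;  a_114 = 483;  a_115 = 298;  a_116 = 343;  a_117 = 800;  a_118 = 547
  a_119 = 624;  a_120 = 183;  a_121 = 385;  a_122 = 234;  a_123 = 978;  a_124 = 592
  a_125 = 109;  a_126 = 1003;  a_127 = 764;  a_128 = 834;  a_129 = 120;  a_130 = 74
  a_131 = 457;  a_132 = 899;  a_133 = 21;  a_134 = 900;  a_135 = 130;  a_136 = 591
  a_137 = 816;  a_138 = 345;  a_139 = 268;  a_140 = 938;  a_141 = 290;  a_142 = 467
  a_143 = 918;  a_144 = 390;  a_145 = 425;  a_146 = 11;  a_147 = 983;  a_148 = 436
  a_149 = 523;  a_150 = 649;  a_151 = 973;  a_152 = 814;  a_153 = 944;  a_154 = 432
  a_155 = 75;  a_156 = 241;  a_157 = 844;  a_158 = 332;  a_159 = 398;  a_160 = 69
  a_161 = 58;  a_162 = 159;  a_163 = 820;  a_164 = 645;  a_165 = 116;  a_166 = 416
  a_167 = 856;  a_168 = 585;  a_169 = 829;  a_170 = 584;  a_171 = 117;  a_172 = 351
  a_173 = 696;  a_174 = 398;  a_175 = 305;  a_176 = 28;  a_177 = 231;  a_178 = 521
  a_179 = 481;  a_180 = 355;  a_181 = 663;  a_182 = 234;  a_183 = 308;  a_184 = 389
  a_185 = 784;  a_186 = 450;  a_187 = 260;  a_188 = 930;  a_189 = 553;  a_190 = 677
  a_191 = 569;  a_192 = 914;  a_193 = 819;  a_194 = 585;  a_195 = 752;  a_196 = 252
  a_197 = 836;  a_198 = 688;  a_199 = 406;  a_200 = 225;  a_201 = 390;  a_202 = 1006
  a_203 = 603;  a_204 = 622;  a_205 = 972;  a_206 = 327;  a_207 = 207;  a_208 = 364
  a_209 = 335;  a_210 = 8;  a_211 = 11;  a_212 = 291;  a_213 = 179;  a_214 = 852
  a_215 = 735;  a_216 = 143;  a_217 = 73;  a_218 = 520;  a_219 = 199;  a_220 = 603
  a_221 = 922;  a_222 = 375;  a_223 = 24;  a_224 = 117;  a_225 = 736;  a_226 = 42
  a_227 = 758;  a_228 = 631;  a_229 = 921;  a_230 = 712;  a_231 = 290;  a_232 = 837
  a_233 = 562;  a_234 = 201;  a_235 = 961;  a_236 = 374;  a_237 = 516;  a_238 = 269
  a_239 = 492;  a_240 = 188;  a_241 = 583;  a_242 = 355;  a_243 = 551;  a_244 = 493
  a_245 = 468;  a_246 = 364;  a_247 = 81;  a_248 = 979;  a_249 = 31;  a_250 = 790
  a_251 = 717;  a_252 = 898;  a_253 = 696;  a_254 = 1007;  a_255 = 789;  a_256 = 582
  a_257 = 292;  a_258 = 607;  a_259 = 374;  a_260 = 81;  a_261 = 370;  a_262 = 143
  a_263 = 918;  a_264 = 366;  a_265 = 866;  a_266 = 160;  a_267 = 572;  a_268 = 161
  a_269 = 803;  a_270 = 599;  a_271 = 811;  a_272 = 866;  a_273 = 152;  a_274 = 320
  a_275 = 31;  a_276 = 214;  a_277 = 276;  a_278 = 63;  a_279 = 840;  a_280 = 273
  a_281 = 535;  a_282 = 72;  a_283 = 968;  a_284 = 740;  a_285 = 451;  a_286 = 961
  a_287 = 76;  a_288 = 164;  a_289 = 250;  a_290 = 403;  a_291 = 100;  a_292 = 59
  a_293 = 1002;  a_294 = 752;  a_295 = 533;  a_296 = 272;  a_297 = 575;  a_298 = 621
  a_299 = 42;  a_300 = 165;  a_301 = 190;  a_302 = 979;  a_303 = 922;  a_304 = 410
  a_305 = 215;  a_306 = 50;  a_307 = 762;  a_308 = 230;  a_309 = 612;  a_310 = 304
  a_311 = 693;  a_312 = 96;  a_313 = 967;  a_314 = 110;  a_315 = 889;  a_316 = 919
  a_317 = 127;  a_318 = 866;  a_319 = 35;  a_320 = 517;  a_321 = 466;  a_322 = 744
  a_323 = 270;  a_324 = 852;  a_325 = 621;  a_326 = 214;  a_327 = 399;  a_328 = 847
  a_329 = 160;  a_330 = 262;  a_331 = 182;  a_332 = 835;  a_333 = 810;  a_334 = 51
  a_335 = 383;  a_336 = 632;  a_337 = 127;  a_338 = 330;  a_339 = 894;  a_340 = 729
  a_341 = 570;  a_342 = 414;  a_343 = 253;  a_344 = 757;  a_345 = 205;  a_346 = 513
  a_347 = 866;  a_348 = 687;  a_349 = 515;  a_350 = 923;  a_351 = 608;  a_352 = 82
  a_353 = 914;  a_354 = 519;  a_355 = 4;  a_356 = 532;  a_357 = 985
a_358 = 623·985 + 89·532 + 198·4 + 218·519 + 933·914 = 182
a_359 = 623·182 + 89·985 + 198·532 + 218·4 + 933·519 = 430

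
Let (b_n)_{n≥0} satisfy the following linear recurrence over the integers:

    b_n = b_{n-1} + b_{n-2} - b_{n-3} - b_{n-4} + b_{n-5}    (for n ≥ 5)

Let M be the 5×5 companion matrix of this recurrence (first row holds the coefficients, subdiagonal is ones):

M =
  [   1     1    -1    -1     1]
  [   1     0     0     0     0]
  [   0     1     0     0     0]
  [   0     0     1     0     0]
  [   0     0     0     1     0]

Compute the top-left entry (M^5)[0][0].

(M^5)[0][0] is the top entry after applying M 5 times to the unit state (1, 0, 0, 0, 0). Equivalently it is h_{9} for the auxiliary sequence (h_n) obeying the same recurrence with h_4 = 1 and h_i = 0 for 0 ≤ i < 4:
h_5 = 1·1 + 1·0 + -1·0 + -1·0 + 1·0 = 1
h_6 = 1·1 + 1·1 + -1·0 + -1·0 + 1·0 = 2
h_7 = 1·2 + 1·1 + -1·1 + -1·0 + 1·0 = 2
h_8 = 1·2 + 1·2 + -1·1 + -1·1 + 1·0 = 2
h_9 = 1·2 + 1·2 + -1·2 + -1·1 + 1·1 = 2

2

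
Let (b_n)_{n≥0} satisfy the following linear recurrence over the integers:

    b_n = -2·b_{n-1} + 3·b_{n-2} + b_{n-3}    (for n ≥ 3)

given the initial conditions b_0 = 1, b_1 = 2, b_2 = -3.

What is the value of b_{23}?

b_3 = -2·-3 + 3·2 + 1·1 = 13
b_4 = -2·13 + 3·-3 + 1·2 = -33
b_5 = -2·-33 + 3·13 + 1·-3 = 102
b_6 = -2·102 + 3·-33 + 1·13 = -290
b_7 = -2·-290 + 3·102 + 1·-33 = 853
b_8 = -2·853 + 3·-290 + 1·102 = -2474
b_9 = -2·-2474 + 3·853 + 1·-290 = 7217
b_10 = -2·7217 + 3·-2474 + 1·853 = -21003
b_11 = -2·-21003 + 3·7217 + 1·-2474 = 61183
b_12 = -2·61183 + 3·-21003 + 1·7217 = -178158
b_13 = -2·-178158 + 3·61183 + 1·-21003 = 518862
b_14 = -2·518862 + 3·-178158 + 1·61183 = -1511015
b_15 = -2·-1511015 + 3·518862 + 1·-178158 = 4400458
b_16 = -2·4400458 + 3·-1511015 + 1·518862 = -12815099
b_17 = -2·-12815099 + 3·4400458 + 1·-1511015 = 37320557
b_18 = -2·37320557 + 3·-12815099 + 1·4400458 = -108685953
b_19 = -2·-108685953 + 3·37320557 + 1·-12815099 = 316518478
b_20 = -2·316518478 + 3·-108685953 + 1·37320557 = -921774258
b_21 = -2·-921774258 + 3·316518478 + 1·-108685953 = 2684417997
b_22 = -2·2684417997 + 3·-921774258 + 1·316518478 = -7817640290
b_23 = -2·-7817640290 + 3·2684417997 + 1·-921774258 = 22766760313

22766760313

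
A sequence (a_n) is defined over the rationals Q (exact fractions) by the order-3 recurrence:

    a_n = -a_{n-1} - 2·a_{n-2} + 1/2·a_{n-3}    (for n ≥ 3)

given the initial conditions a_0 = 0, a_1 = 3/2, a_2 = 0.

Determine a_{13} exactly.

-693/32

a_3 = -1·0 + -2·3/2 + 1/2·0 = -3
a_4 = -1·-3 + -2·0 + 1/2·3/2 = 15/4
a_5 = -1·15/4 + -2·-3 + 1/2·0 = 9/4
a_6 = -1·9/4 + -2·15/4 + 1/2·-3 = -45/4
a_7 = -1·-45/4 + -2·9/4 + 1/2·15/4 = 69/8
a_8 = -1·69/8 + -2·-45/4 + 1/2·9/4 = 15
a_9 = -1·15 + -2·69/8 + 1/2·-45/4 = -303/8
a_10 = -1·-303/8 + -2·15 + 1/2·69/8 = 195/16
a_11 = -1·195/16 + -2·-303/8 + 1/2·15 = 1137/16
a_12 = -1·1137/16 + -2·195/16 + 1/2·-303/8 = -915/8
a_13 = -1·-915/8 + -2·1137/16 + 1/2·195/16 = -693/32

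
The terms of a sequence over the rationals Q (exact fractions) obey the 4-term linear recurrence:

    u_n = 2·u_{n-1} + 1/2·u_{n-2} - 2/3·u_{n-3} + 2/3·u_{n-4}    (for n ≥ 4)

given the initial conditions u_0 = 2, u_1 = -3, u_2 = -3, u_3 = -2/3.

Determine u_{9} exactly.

-41/27

u_4 = 2·-2/3 + 1/2·-3 + -2/3·-3 + 2/3·2 = 1/2
u_5 = 2·1/2 + 1/2·-2/3 + -2/3·-3 + 2/3·-3 = 2/3
u_6 = 2·2/3 + 1/2·1/2 + -2/3·-2/3 + 2/3·-3 = 1/36
u_7 = 2·1/36 + 1/2·2/3 + -2/3·1/2 + 2/3·-2/3 = -7/18
u_8 = 2·-7/18 + 1/2·1/36 + -2/3·2/3 + 2/3·1/2 = -7/8
u_9 = 2·-7/8 + 1/2·-7/18 + -2/3·1/36 + 2/3·2/3 = -41/27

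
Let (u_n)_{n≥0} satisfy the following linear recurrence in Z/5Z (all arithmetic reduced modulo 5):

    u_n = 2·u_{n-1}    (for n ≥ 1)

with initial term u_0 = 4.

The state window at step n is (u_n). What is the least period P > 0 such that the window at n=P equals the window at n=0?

4

n=0: window = (4)
n=1: window = (3)
n=2: window = (1)
n=3: window = (2)
n=4: window = (4)
window at n=4 equals window at n=0 → period = 4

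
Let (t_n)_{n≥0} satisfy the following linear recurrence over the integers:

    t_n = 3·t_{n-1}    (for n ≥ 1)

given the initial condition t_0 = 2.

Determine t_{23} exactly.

188286357654

t_1 = 3·2 = 6
t_2 = 3·6 = 18
t_3 = 3·18 = 54
t_4 = 3·54 = 162
t_5 = 3·162 = 486
t_6 = 3·486 = 1458
t_7 = 3·1458 = 4374
t_8 = 3·4374 = 13122
t_9 = 3·13122 = 39366
t_10 = 3·39366 = 118098
t_11 = 3·118098 = 354294
t_12 = 3·354294 = 1062882
t_13 = 3·1062882 = 3188646
t_14 = 3·3188646 = 9565938
t_15 = 3·9565938 = 28697814
t_16 = 3·28697814 = 86093442
t_17 = 3·86093442 = 258280326
t_18 = 3·258280326 = 774840978
t_19 = 3·774840978 = 2324522934
t_20 = 3·2324522934 = 6973568802
t_21 = 3·6973568802 = 20920706406
t_22 = 3·20920706406 = 62762119218
t_23 = 3·62762119218 = 188286357654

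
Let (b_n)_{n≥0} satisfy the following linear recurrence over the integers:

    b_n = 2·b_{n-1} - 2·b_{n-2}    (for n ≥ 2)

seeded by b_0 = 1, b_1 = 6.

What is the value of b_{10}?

b_2 = 2·6 + -2·1 = 10
b_3 = 2·10 + -2·6 = 8
b_4 = 2·8 + -2·10 = -4
b_5 = 2·-4 + -2·8 = -24
b_6 = 2·-24 + -2·-4 = -40
b_7 = 2·-40 + -2·-24 = -32
b_8 = 2·-32 + -2·-40 = 16
b_9 = 2·16 + -2·-32 = 96
b_10 = 2·96 + -2·16 = 160

160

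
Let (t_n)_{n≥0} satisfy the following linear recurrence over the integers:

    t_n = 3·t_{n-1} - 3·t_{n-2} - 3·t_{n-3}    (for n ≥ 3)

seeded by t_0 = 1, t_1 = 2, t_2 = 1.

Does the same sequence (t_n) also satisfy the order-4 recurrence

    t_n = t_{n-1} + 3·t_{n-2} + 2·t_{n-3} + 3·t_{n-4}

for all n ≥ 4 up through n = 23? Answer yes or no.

Terms t_0..t_23: 1, 2, 1, -6, -27, -66, -99, -18, 441, 1674, 3753, 4914, -1539, -30618, -101979, -209466, -230607, 242514, 2047761, 6107562, 11451861, 9889614, -23009427, -133052706
n=4: candidate gives 4, actual t_4 = -27 ✗

no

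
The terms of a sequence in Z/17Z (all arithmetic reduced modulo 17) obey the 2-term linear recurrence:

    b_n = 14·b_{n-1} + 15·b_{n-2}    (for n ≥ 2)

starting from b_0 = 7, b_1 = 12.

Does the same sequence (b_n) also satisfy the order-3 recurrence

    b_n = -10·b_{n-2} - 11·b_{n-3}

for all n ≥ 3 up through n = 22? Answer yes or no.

yes

Terms b_0..b_22: 7, 12, 1, 7, 11, 4, 0, 9, 7, 12, 1, 7, 11, 4, 0, 9, 7, 12, 1, 7, 11, 4, 0
n=3: candidate gives 7, actual b_3 = 7 ✓
n=4: candidate gives 11, actual b_4 = 11 ✓
n=5: candidate gives 4, actual b_5 = 4 ✓
n=6: candidate gives 0, actual b_6 = 0 ✓
n=7: candidate gives 9, actual b_7 = 9 ✓
n=8: candidate gives 7, actual b_8 = 7 ✓
n=9: candidate gives 12, actual b_9 = 12 ✓
n=10: candidate gives 1, actual b_10 = 1 ✓
n=11: candidate gives 7, actual b_11 = 7 ✓
n=12: candidate gives 11, actual b_12 = 11 ✓
n=13: candidate gives 4, actual b_13 = 4 ✓
n=14: candidate gives 0, actual b_14 = 0 ✓
n=15: candidate gives 9, actual b_15 = 9 ✓
n=16: candidate gives 7, actual b_16 = 7 ✓
n=17: candidate gives 12, actual b_17 = 12 ✓
n=18: candidate gives 1, actual b_18 = 1 ✓
n=19: candidate gives 7, actual b_19 = 7 ✓
n=20: candidate gives 11, actual b_20 = 11 ✓
n=21: candidate gives 4, actual b_21 = 4 ✓
n=22: candidate gives 0, actual b_22 = 0 ✓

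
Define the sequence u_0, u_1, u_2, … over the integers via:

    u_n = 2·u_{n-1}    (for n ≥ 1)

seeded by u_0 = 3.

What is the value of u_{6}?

u_1 = 2·3 = 6
u_2 = 2·6 = 12
u_3 = 2·12 = 24
u_4 = 2·24 = 48
u_5 = 2·48 = 96
u_6 = 2·96 = 192

192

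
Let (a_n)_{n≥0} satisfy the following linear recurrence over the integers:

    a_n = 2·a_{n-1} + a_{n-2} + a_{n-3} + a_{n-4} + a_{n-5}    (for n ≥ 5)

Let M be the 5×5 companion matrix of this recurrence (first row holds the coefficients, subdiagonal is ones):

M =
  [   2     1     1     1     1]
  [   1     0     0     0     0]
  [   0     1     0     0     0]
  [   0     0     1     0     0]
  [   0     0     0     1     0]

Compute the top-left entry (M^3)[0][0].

13

(M^3)[0][0] is the top entry after applying M 3 times to the unit state (1, 0, 0, 0, 0). Equivalently it is h_{7} for the auxiliary sequence (h_n) obeying the same recurrence with h_4 = 1 and h_i = 0 for 0 ≤ i < 4:
h_5 = 2·1 + 1·0 + 1·0 + 1·0 + 1·0 = 2
h_6 = 2·2 + 1·1 + 1·0 + 1·0 + 1·0 = 5
h_7 = 2·5 + 1·2 + 1·1 + 1·0 + 1·0 = 13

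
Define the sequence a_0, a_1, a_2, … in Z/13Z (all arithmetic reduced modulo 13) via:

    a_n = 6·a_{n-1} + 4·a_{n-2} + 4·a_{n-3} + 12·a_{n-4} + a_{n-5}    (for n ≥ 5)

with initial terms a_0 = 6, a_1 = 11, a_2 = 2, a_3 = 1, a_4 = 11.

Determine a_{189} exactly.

7

a_5 = 6·11 + 4·1 + 4·2 + 12·11 + 1·6 = 8
a_6 = 6·8 + 4·11 + 4·1 + 12·2 + 1·11 = 1
a_7 = 6·1 + 4·8 + 4·11 + 12·1 + 1·2 = 5
a_8 = 6·5 + 4·1 + 4·8 + 12·11 + 1·1 = 4
a_9 = 6·4 + 4·5 + 4·1 + 12·8 + 1·11 = 12
a_10 = 6·12 + 4·4 + 4·5 + 12·1 + 1·8 = 11
Continuing the recurrence:
  a_11 = 9;  a_12 = 4;  a_13 = 5;  a_14 = 5;  a_15 = 3;  a_16 = 11
  a_17 = 6;  a_18 = 1;  a_19 = 11;  a_20 = 8;  a_21 = 10;  a_22 = 11
  a_23 = 11;  a_24 = 10;  a_25 = 3;  a_26 = 10;  a_27 = 8;  a_28 = 10
  a_29 = 9;  a_30 = 2;  a_31 = 12;  a_32 = 10;  a_33 = 0;  a_34 = 4
  a_35 = 2;  a_36 = 4;  a_37 = 6;  a_38 = 4;  a_39 = 1;  a_40 = 5
  a_41 = 9;  a_42 = 2;  a_43 = 6;  a_44 = 11;  a_45 = 3;  a_46 = 2
  a_47 = 12;  a_48 = 9;  a_49 = 1;  a_50 = 0;  a_51 = 4;  a_52 = 5
  a_53 = 2;  a_54 = 10;  a_55 = 6;  a_56 = 5;  a_57 = 6;  a_58 = 7
  a_59 = 12;  a_60 = 8;  a_61 = 6;  a_62 = 11;  a_63 = 0;  a_64 = 7
  a_65 = 10;  a_66 = 5;  a_67 = 5;  a_68 = 5;  a_69 = 2;  a_70 = 5
  a_71 = 6;  a_72 = 12;  a_73 = 2;  a_74 = 3;  a_75 = 8;  a_76 = 10
  a_77 = 10;  a_78 = 1;  a_79 = 3;  a_80 = 8;  a_81 = 12;  a_82 = 8
  a_83 = 9;  a_84 = 12;  a_85 = 6;  a_86 = 7;  a_87 = 9;  a_88 = 12
  a_89 = 12;  a_90 = 12;  a_91 = 10;  a_92 = 10;  a_93 = 5;  a_94 = 6
  a_95 = 7;  a_96 = 8;  a_97 = 1;  a_98 = 0;  a_99 = 9;  a_100 = 5
  a_101 = 8;  a_102 = 1;  a_103 = 10;  a_104 = 9;  a_105 = 4;  a_106 = 3
  a_107 = 9;  a_108 = 5;  a_109 = 5;  a_110 = 9;  a_111 = 10;  a_112 = 3
  a_113 = 3;  a_114 = 1;  a_115 = 3;  a_116 = 2;  a_117 = 2;  a_118 = 8
  a_119 = 10;  a_120 = 10;  a_121 = 2;  a_122 = 8;  a_123 = 3;  a_124 = 6
  a_125 = 10;  a_126 = 12;  a_127 = 11;  a_128 = 8;  a_129 = 6;  a_130 = 6
  a_131 = 2;  a_132 = 11;  a_133 = 9;  a_134 = 2;  a_135 = 5;  a_136 = 0
  a_137 = 4;  a_138 = 12;  a_139 = 7;  a_140 = 7;  a_141 = 10;  a_142 = 4
  a_143 = 6;  a_144 = 1;  a_145 = 4;  a_146 = 6;  a_147 = 2;  a_148 = 5
  a_149 = 7;  a_150 = 3;  a_151 = 5;  a_152 = 2;  a_153 = 3;  a_154 = 11
  a_155 = 6;  a_156 = 4;  a_157 = 0;  a_158 = 6;  a_159 = 5;  a_160 = 4
  a_161 = 7;  a_162 = 7;  a_163 = 9;  a_164 = 7;  a_165 = 12;  a_166 = 6
  a_167 = 6;  a_168 = 6;  a_169 = 1;  a_170 = 8;  a_171 = 11;  a_172 = 11
  a_173 = 4;  a_174 = 1;  a_175 = 11;  a_176 = 8;  a_177 = 12;  a_178 = 8
  a_179 = 1;  a_180 = 11;  a_181 = 7;  a_182 = 3;  a_183 = 6;  a_184 = 1
  a_185 = 7;  a_186 = 9;  a_187 = 5
a_188 = 6·5 + 4·9 + 4·7 + 12·1 + 1·6 = 8
a_189 = 6·8 + 4·5 + 4·9 + 12·7 + 1·1 = 7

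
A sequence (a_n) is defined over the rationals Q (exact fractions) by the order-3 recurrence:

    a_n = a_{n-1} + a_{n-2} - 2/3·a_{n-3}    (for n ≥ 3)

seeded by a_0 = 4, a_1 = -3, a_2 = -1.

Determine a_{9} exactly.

a_3 = 1·-1 + 1·-3 + -2/3·4 = -20/3
a_4 = 1·-20/3 + 1·-1 + -2/3·-3 = -17/3
a_5 = 1·-17/3 + 1·-20/3 + -2/3·-1 = -35/3
a_6 = 1·-35/3 + 1·-17/3 + -2/3·-20/3 = -116/9
a_7 = 1·-116/9 + 1·-35/3 + -2/3·-17/3 = -187/9
a_8 = 1·-187/9 + 1·-116/9 + -2/3·-35/3 = -233/9
a_9 = 1·-233/9 + 1·-187/9 + -2/3·-116/9 = -1028/27

-1028/27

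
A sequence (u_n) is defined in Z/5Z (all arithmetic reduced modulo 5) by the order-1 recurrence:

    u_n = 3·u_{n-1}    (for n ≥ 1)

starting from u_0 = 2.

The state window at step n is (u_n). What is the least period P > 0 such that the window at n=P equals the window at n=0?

4

n=0: window = (2)
n=1: window = (1)
n=2: window = (3)
n=3: window = (4)
n=4: window = (2)
window at n=4 equals window at n=0 → period = 4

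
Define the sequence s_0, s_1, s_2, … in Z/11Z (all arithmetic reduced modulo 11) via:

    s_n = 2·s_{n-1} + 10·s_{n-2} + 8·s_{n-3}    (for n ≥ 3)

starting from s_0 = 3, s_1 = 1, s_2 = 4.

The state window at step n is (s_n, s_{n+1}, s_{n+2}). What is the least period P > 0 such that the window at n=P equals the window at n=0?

n=0: window = (3, 1, 4)
n=1: window = (1, 4, 9)
n=2: window = (4, 9, 0)
n=3: window = (9, 0, 1)
n=4: window = (0, 1, 8)
n=5: window = (1, 8, 4)
n=6: window = (8, 4, 8)
n=7: window = (4, 8, 10)
n=8: window = (8, 10, 0)
n=9: window = (10, 0, 10)
n=10: window = (0, 10, 1)
n=11: window = (10, 1, 3)
n=12: window = (1, 3, 8)
n=13: window = (3, 8, 10)
n=14: window = (8, 10, 3)
n=15: window = (10, 3, 5)
n=16: window = (3, 5, 10)
n=17: window = (5, 10, 6)
n=18: window = (10, 6, 9)
n=19: window = (6, 9, 4)
n=20: window = (9, 4, 3)
n=21: window = (4, 3, 8)
n=22: window = (3, 8, 1)
n=23: window = (8, 1, 7)
n=24: window = (1, 7, 0)
n=25: window = (7, 0, 1)
n=26: window = (0, 1, 3)
n=27: window = (1, 3, 5)
n=28: window = (3, 5, 4)
n=29: window = (5, 4, 5)
n=30: window = (4, 5, 2)
n=31: window = (5, 2, 9)
n=32: window = (2, 9, 1)
n=33: window = (9, 1, 9)
n=34: window = (1, 9, 1)
n=35: window = (9, 1, 1)
n=36: window = (1, 1, 7)
n=37: window = (1, 7, 10)
n=38: window = (7, 10, 10)
n=39: window = (10, 10, 0)
n=40: window = (10, 0, 4)
…
n=1328: window = (1, 2, 3)
n=1329: window = (2, 3, 1)
n=1330: window = (3, 1, 4)
window at n=1330 equals window at n=0 → period = 1330

1330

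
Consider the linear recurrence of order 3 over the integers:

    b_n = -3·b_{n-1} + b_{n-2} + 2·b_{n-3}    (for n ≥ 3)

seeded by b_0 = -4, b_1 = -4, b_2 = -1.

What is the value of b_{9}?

-5945

b_3 = -3·-1 + 1·-4 + 2·-4 = -9
b_4 = -3·-9 + 1·-1 + 2·-4 = 18
b_5 = -3·18 + 1·-9 + 2·-1 = -65
b_6 = -3·-65 + 1·18 + 2·-9 = 195
b_7 = -3·195 + 1·-65 + 2·18 = -614
b_8 = -3·-614 + 1·195 + 2·-65 = 1907
b_9 = -3·1907 + 1·-614 + 2·195 = -5945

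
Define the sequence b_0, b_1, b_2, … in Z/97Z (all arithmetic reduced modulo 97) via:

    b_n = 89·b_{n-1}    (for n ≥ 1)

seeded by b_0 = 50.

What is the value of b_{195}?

b_1 = 89·50 = 85
b_2 = 89·85 = 96
b_3 = 89·96 = 8
b_4 = 89·8 = 33
b_5 = 89·33 = 27
b_6 = 89·27 = 75
b_7 = 89·75 = 79
b_8 = 89·79 = 47
b_9 = 89·47 = 12
b_10 = 89·12 = 1
b_11 = 89·1 = 89
b_12 = 89·89 = 64
b_13 = 89·64 = 70
b_14 = 89·70 = 22
b_15 = 89·22 = 18
b_16 = 89·18 = 50
(b_16) = (50) = (b_0), so the sequence has period 16.
195 ≡ 3 (mod 16), hence b_195 = b_3 = 8.

8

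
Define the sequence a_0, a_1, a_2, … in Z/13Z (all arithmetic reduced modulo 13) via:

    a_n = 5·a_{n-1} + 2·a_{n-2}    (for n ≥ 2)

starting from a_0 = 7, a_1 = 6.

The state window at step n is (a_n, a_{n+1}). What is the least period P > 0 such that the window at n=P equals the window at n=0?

n=0: window = (7, 6)
n=1: window = (6, 5)
n=2: window = (5, 11)
n=3: window = (11, 0)
n=4: window = (0, 9)
n=5: window = (9, 6)
n=6: window = (6, 9)
n=7: window = (9, 5)
n=8: window = (5, 4)
n=9: window = (4, 4)
n=10: window = (4, 2)
n=11: window = (2, 5)
n=12: window = (5, 3)
n=13: window = (3, 12)
n=14: window = (12, 1)
n=15: window = (1, 3)
n=16: window = (3, 4)
n=17: window = (4, 0)
n=18: window = (0, 8)
n=19: window = (8, 1)
n=20: window = (1, 8)
n=21: window = (8, 3)
n=22: window = (3, 5)
n=23: window = (5, 5)
n=24: window = (5, 9)
n=25: window = (9, 3)
n=26: window = (3, 7)
n=27: window = (7, 2)
n=28: window = (2, 11)
n=29: window = (11, 7)
n=30: window = (7, 5)
n=31: window = (5, 0)
n=32: window = (0, 10)
n=33: window = (10, 11)
n=34: window = (11, 10)
n=35: window = (10, 7)
n=36: window = (7, 3)
n=37: window = (3, 3)
n=38: window = (3, 8)
n=39: window = (8, 7)
n=40: window = (7, 12)
…
n=166: window = (4, 5)
n=167: window = (5, 7)
n=168: window = (7, 6)
window at n=168 equals window at n=0 → period = 168

168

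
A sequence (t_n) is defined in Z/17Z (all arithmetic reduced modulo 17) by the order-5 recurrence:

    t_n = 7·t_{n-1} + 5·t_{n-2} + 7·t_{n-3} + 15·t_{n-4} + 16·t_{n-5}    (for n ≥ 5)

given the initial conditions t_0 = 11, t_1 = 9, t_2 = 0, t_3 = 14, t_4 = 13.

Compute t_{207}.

13

t_5 = 7·13 + 5·14 + 7·0 + 15·9 + 16·11 = 13
t_6 = 7·13 + 5·13 + 7·14 + 15·0 + 16·9 = 7
t_7 = 7·7 + 5·13 + 7·13 + 15·14 + 16·0 = 7
t_8 = 7·7 + 5·7 + 7·13 + 15·13 + 16·14 = 16
t_9 = 7·16 + 5·7 + 7·7 + 15·13 + 16·13 = 4
t_10 = 7·4 + 5·16 + 7·7 + 15·7 + 16·13 = 11
Continuing the recurrence:
  t_11 = 1;  t_12 = 0;  t_13 = 7;  t_14 = 13;  t_15 = 11;  t_16 = 3
  t_17 = 0;  t_18 = 8;  t_19 = 8;  t_20 = 11;  t_21 = 0;  t_22 = 10
  t_23 = 4;  t_24 = 14;  t_25 = 7;  t_26 = 8;  t_27 = 1;  t_28 = 13
  t_29 = 5;  t_30 = 16;  t_31 = 14;  t_32 = 16;  t_33 = 16;  t_34 = 15
  t_35 = 15;  t_36 = 8;  t_37 = 1;  t_38 = 4;  t_39 = 10;  t_40 = 15
  t_41 = 3;  t_42 = 4;  t_43 = 5;  t_44 = 2;  t_45 = 12;  t_46 = 16
  t_47 = 2;  t_48 = 16;  t_49 = 4;  t_50 = 10;  t_51 = 12;  t_52 = 9
  t_53 = 16;  t_54 = 13;  t_55 = 13;  t_56 = 0;  t_57 = 13;  t_58 = 4
  t_59 = 3;  t_60 = 0;  t_61 = 0;  t_62 = 0;  t_63 = 7;  t_64 = 12
  t_65 = 0;  t_66 = 7;  t_67 = 0;  t_68 = 4;  t_69 = 14;  t_70 = 2
  t_71 = 3;  t_72 = 2;  t_73 = 11;  t_74 = 5;  t_75 = 11;  t_76 = 2
  t_77 = 12;  t_78 = 14;  t_79 = 9;  t_80 = 15;  t_81 = 1;  t_82 = 3
  t_83 = 14;  t_84 = 13;  t_85 = 12;  t_86 = 2;  t_87 = 15;  t_88 = 6
  t_89 = 9;  t_90 = 12;  t_91 = 3;  t_92 = 15;  t_93 = 10;  t_94 = 14
  t_95 = 14;  t_96 = 1;  t_97 = 4;  t_98 = 8;  t_99 = 7;  t_100 = 16
  t_101 = 7;  t_102 = 5;  t_103 = 7;  t_104 = 16;  t_105 = 16;  t_106 = 3
  t_107 = 7;  t_108 = 1;  t_109 = 15;  t_110 = 1;  t_111 = 4;  t_112 = 10
  t_113 = 15;  t_114 = 13;  t_115 = 6;  t_116 = 1;  t_117 = 3;  t_118 = 10
  t_119 = 16;  t_120 = 5;  t_121 = 8;  t_122 = 0;  t_123 = 16;  t_124 = 6
  t_125 = 16;  t_126 = 8;  t_127 = 10;  t_128 = 7;  t_129 = 15;  t_130 = 8
  t_131 = 16;  t_132 = 12;  t_133 = 13;  t_134 = 11;  t_135 = 16;  t_136 = 14
  t_137 = 13;  t_138 = 0;  t_139 = 1;  t_140 = 3;  t_141 = 3;  t_142 = 13
  t_143 = 6;  t_144 = 2;  t_145 = 7;  t_146 = 4;  t_147 = 1;  t_148 = 15
  t_149 = 3;  t_150 = 3;  t_151 = 16;  t_152 = 15;  t_153 = 15;  t_154 = 11
  t_155 = 1;  t_156 = 2;  t_157 = 0;  t_158 = 14;  t_159 = 14;  t_160 = 10
  t_161 = 15;  t_162 = 4;  t_163 = 12;  t_164 = 5;  t_165 = 15;  t_166 = 4
  t_167 = 8;  t_168 = 6;  t_169 = 7;  t_170 = 10;  t_171 = 8;  t_172 = 16
  t_173 = 15;  t_174 = 10;  t_175 = 10;  t_176 = 15;  t_177 = 9;  t_178 = 3
  t_179 = 5;  t_180 = 5;  t_181 = 14;  t_182 = 7;  t_183 = 5;  t_184 = 0
  t_185 = 7;  t_186 = 5;  t_187 = 2;  t_188 = 15;  t_189 = 0;  t_190 = 4
  t_191 = 5;  t_192 = 6;  t_193 = 12;  t_194 = 5;  t_195 = 4;  t_196 = 1
  t_197 = 15;  t_198 = 14;  t_199 = 14;  t_200 = 12;  t_201 = 0;  t_202 = 13
  t_203 = 14;  t_204 = 6;  t_205 = 4
t_206 = 7·4 + 5·6 + 7·14 + 15·13 + 16·0 = 11
t_207 = 7·11 + 5·4 + 7·6 + 15·14 + 16·13 = 13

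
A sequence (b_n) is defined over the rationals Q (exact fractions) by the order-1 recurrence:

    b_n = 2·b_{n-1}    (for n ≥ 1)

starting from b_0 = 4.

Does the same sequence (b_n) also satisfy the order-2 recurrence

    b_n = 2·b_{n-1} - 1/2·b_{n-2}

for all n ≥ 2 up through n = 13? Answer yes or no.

no

Terms b_0..b_13: 4, 8, 16, 32, 64, 128, 256, 512, 1024, 2048, 4096, 8192, 16384, 32768
n=2: candidate gives 14, actual b_2 = 16 ✗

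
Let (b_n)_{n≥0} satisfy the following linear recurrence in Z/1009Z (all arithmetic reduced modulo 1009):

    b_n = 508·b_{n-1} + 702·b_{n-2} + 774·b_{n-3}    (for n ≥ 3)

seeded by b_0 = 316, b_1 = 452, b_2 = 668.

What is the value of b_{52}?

737

b_3 = 508·668 + 702·452 + 774·316 = 195
b_4 = 508·195 + 702·668 + 774·452 = 663
b_5 = 508·663 + 702·195 + 774·668 = 897
b_6 = 508·897 + 702·663 + 774·195 = 474
b_7 = 508·474 + 702·897 + 774·663 = 309
b_8 = 508·309 + 702·474 + 774·897 = 441
b_9 = 508·441 + 702·309 + 774·474 = 622
b_10 = 508·622 + 702·441 + 774·309 = 11
b_11 = 508·11 + 702·622 + 774·441 = 582
b_12 = 508·582 + 702·11 + 774·622 = 813
b_13 = 508·813 + 702·582 + 774·11 = 684
b_14 = 508·684 + 702·813 + 774·582 = 462
b_15 = 508·462 + 702·684 + 774·813 = 138
b_16 = 508·138 + 702·462 + 774·684 = 609
b_17 = 508·609 + 702·138 + 774·462 = 23
b_18 = 508·23 + 702·609 + 774·138 = 145
b_19 = 508·145 + 702·23 + 774·609 = 168
b_20 = 508·168 + 702·145 + 774·23 = 109
b_21 = 508·109 + 702·168 + 774·145 = 1000
b_22 = 508·1000 + 702·109 + 774·168 = 178
b_23 = 508·178 + 702·1000 + 774·109 = 978
b_24 = 508·978 + 702·178 + 774·1000 = 333
b_25 = 508·333 + 702·978 + 774·178 = 636
b_26 = 508·636 + 702·333 + 774·978 = 108
b_27 = 508·108 + 702·636 + 774·333 = 310
b_28 = 508·310 + 702·108 + 774·636 = 89
b_29 = 508·89 + 702·310 + 774·108 = 337
b_30 = 508·337 + 702·89 + 774·310 = 393
b_31 = 508·393 + 702·337 + 774·89 = 604
b_32 = 508·604 + 702·393 + 774·337 = 32
b_33 = 508·32 + 702·604 + 774·393 = 813
b_34 = 508·813 + 702·32 + 774·604 = 918
b_35 = 508·918 + 702·813 + 774·32 = 370
b_36 = 508·370 + 702·918 + 774·813 = 626
b_37 = 508·626 + 702·370 + 774·918 = 796
b_38 = 508·796 + 702·626 + 774·370 = 120
b_39 = 508·120 + 702·796 + 774·626 = 430
b_40 = 508·430 + 702·120 + 774·796 = 594
b_41 = 508·594 + 702·430 + 774·120 = 282
b_42 = 508·282 + 702·594 + 774·430 = 99
b_43 = 508·99 + 702·282 + 774·594 = 703
b_44 = 508·703 + 702·99 + 774·282 = 139
b_45 = 508·139 + 702·703 + 774·99 = 29
b_46 = 508·29 + 702·139 + 774·703 = 582
b_47 = 508·582 + 702·29 + 774·139 = 829
b_48 = 508·829 + 702·582 + 774·29 = 546
b_49 = 508·546 + 702·829 + 774·582 = 112
b_50 = 508·112 + 702·546 + 774·829 = 186
b_51 = 508·186 + 702·112 + 774·546 = 406
b_52 = 508·406 + 702·186 + 774·112 = 737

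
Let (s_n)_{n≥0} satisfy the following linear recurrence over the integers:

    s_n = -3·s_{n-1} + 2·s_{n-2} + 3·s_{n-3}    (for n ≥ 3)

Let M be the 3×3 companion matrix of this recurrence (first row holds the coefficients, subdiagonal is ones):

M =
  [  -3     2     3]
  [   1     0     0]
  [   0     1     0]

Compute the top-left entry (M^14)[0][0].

(M^14)[0][0] is the top entry after applying M 14 times to the unit state (1, 0, 0). Equivalently it is h_{16} for the auxiliary sequence (h_n) obeying the same recurrence with h_2 = 1 and h_i = 0 for 0 ≤ i < 2:
h_3 = -3·1 + 2·0 + 3·0 = -3
h_4 = -3·-3 + 2·1 + 3·0 = 11
h_5 = -3·11 + 2·-3 + 3·1 = -36
h_6 = -3·-36 + 2·11 + 3·-3 = 121
h_7 = -3·121 + 2·-36 + 3·11 = -402
h_8 = -3·-402 + 2·121 + 3·-36 = 1340
h_9 = -3·1340 + 2·-402 + 3·121 = -4461
h_10 = -3·-4461 + 2·1340 + 3·-402 = 14857
h_11 = -3·14857 + 2·-4461 + 3·1340 = -49473
h_12 = -3·-49473 + 2·14857 + 3·-4461 = 164750
h_13 = -3·164750 + 2·-49473 + 3·14857 = -548625
h_14 = -3·-548625 + 2·164750 + 3·-49473 = 1826956
h_15 = -3·1826956 + 2·-548625 + 3·164750 = -6083868
h_16 = -3·-6083868 + 2·1826956 + 3·-548625 = 20259641

20259641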